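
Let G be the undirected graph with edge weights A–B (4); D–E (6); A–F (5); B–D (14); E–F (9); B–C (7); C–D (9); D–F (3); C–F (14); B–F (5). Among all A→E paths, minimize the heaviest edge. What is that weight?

Checking several routes:
A -> B -> C -> D -> F -> E: max(4, 7, 9, 3, 9) = 9
A -> B -> C -> D -> E: max(4, 7, 9, 6) = 9
A -> F -> D -> E: max(5, 3, 6) = 6
A -> B -> F -> D -> E: max(4, 5, 3, 6) = 6
A -> F -> B -> C -> D -> E: max(5, 5, 7, 9, 6) = 9
A -> B -> F -> E: max(4, 5, 9) = 9
The minimum achievable maximum is 6.

6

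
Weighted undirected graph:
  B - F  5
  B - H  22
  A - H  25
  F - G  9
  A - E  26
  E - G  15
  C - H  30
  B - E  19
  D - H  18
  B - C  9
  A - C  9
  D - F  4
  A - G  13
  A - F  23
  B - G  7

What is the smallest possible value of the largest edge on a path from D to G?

Checking several routes:
D→H→B→G: max(18, 22, 7) = 22
D→F→B→G: max(4, 5, 7) = 7
D→F→B→E→G: max(4, 5, 19, 15) = 19
D→F→B→C→A→G: max(4, 5, 9, 9, 13) = 13
D→F→G: max(4, 9) = 9
D→H→B→E→G: max(18, 22, 19, 15) = 22
Best route has worst link 7.

7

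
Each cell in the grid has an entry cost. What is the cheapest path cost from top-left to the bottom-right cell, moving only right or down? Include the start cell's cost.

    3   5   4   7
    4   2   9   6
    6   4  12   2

26

Best path: r0c0→r1c0→r1c1→r1c2→r1c3→r2c3
Cost: 3 + 4 + 2 + 9 + 6 + 2 = 26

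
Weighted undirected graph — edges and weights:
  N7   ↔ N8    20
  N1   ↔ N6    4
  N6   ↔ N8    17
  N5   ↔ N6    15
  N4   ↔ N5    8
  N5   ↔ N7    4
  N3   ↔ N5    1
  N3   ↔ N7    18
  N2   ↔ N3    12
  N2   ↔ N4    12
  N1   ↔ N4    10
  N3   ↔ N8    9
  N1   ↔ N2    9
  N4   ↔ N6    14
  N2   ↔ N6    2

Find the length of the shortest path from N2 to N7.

A few of the N2→N7 routes:
N2 - N4 - N5 - N7: 12 + 8 + 4 = 24
N2 - N3 - N5 - N7: 12 + 1 + 4 = 17
N2 - N6 - N5 - N7: 2 + 15 + 4 = 21
Shortest: 17.

17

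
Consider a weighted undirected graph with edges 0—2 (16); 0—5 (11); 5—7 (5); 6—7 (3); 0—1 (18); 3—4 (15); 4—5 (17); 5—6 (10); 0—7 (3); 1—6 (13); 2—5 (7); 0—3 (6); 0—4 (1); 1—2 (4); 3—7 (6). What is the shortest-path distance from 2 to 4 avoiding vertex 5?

17

Some routes from 2 to 4 avoiding 5:
2 - 1 - 6 - 7 - 0 - 4: 4 + 13 + 3 + 3 + 1 = 24
2 - 0 - 4: 16 + 1 = 17
2 - 1 - 0 - 4: 4 + 18 + 1 = 23
Best route has total 17.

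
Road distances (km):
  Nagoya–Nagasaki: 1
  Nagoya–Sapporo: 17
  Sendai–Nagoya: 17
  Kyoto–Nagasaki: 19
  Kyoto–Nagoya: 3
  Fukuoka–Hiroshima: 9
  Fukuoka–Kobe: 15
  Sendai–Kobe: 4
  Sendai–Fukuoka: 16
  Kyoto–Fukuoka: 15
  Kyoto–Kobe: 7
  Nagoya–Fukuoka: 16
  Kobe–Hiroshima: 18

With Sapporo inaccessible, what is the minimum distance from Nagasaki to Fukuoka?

Some routes from Nagasaki to Fukuoka avoiding Sapporo:
Nagasaki-Nagoya-Kyoto-Kobe-Fukuoka: 1 + 3 + 7 + 15 = 26
Nagasaki-Nagoya-Fukuoka: 1 + 16 = 17
Nagasaki-Nagoya-Kyoto-Fukuoka: 1 + 3 + 15 = 19
Nagasaki-Nagoya-Kyoto-Kobe-Sendai-Fukuoka: 1 + 3 + 7 + 4 + 16 = 31
The minimum is 17 km.

17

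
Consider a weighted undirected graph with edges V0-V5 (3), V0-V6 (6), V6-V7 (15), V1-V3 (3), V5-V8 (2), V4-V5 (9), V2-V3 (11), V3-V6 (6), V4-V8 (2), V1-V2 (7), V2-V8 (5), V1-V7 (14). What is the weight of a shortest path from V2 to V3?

A few of the V2→V3 routes:
V2 - V1 - V3: 7 + 3 = 10
V2 - V3: 11
V2 - V8 - V5 - V0 - V6 - V3: 5 + 2 + 3 + 6 + 6 = 22
Shortest: 10.

10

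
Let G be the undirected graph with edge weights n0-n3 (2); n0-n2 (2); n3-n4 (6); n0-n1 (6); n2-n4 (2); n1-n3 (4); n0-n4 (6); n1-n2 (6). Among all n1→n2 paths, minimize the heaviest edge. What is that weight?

4

A few of the n1→n2 routes:
n1 -> n3 -> n0 -> n4 -> n2: max(4, 2, 6, 2) = 6
n1 -> n3 -> n4 -> n2: max(4, 6, 2) = 6
n1 -> n3 -> n0 -> n2: max(4, 2, 2) = 4
n1 -> n3 -> n4 -> n0 -> n2: max(4, 6, 6, 2) = 6
Best route has worst link 4.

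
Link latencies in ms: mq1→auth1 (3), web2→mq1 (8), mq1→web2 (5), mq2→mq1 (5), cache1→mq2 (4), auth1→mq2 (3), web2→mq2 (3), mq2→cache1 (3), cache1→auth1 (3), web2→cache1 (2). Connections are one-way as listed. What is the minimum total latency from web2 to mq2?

Routes from web2 to mq2:
web2 - mq1 - auth1 - mq2: 8 + 3 + 3 = 14
web2 - cache1 - auth1 - mq2: 2 + 3 + 3 = 8
web2 - cache1 - mq2: 2 + 4 = 6
web2 - mq2: 3
Shortest: 3 ms.

3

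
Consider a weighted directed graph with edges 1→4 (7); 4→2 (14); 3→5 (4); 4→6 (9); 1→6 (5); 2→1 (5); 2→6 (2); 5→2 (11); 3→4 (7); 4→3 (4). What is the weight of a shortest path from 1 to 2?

21

Candidate routes:
1 - 4 - 3 - 5 - 2: 7 + 4 + 4 + 11 = 26
1 - 4 - 2: 7 + 14 = 21
Shortest: 21.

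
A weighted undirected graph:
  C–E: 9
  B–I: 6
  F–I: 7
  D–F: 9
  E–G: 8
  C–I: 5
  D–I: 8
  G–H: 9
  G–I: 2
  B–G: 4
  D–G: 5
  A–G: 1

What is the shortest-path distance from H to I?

A few of the H→I routes:
H-G-D-I: 9 + 5 + 8 = 22
H-G-B-I: 9 + 4 + 6 = 19
H-G-I: 9 + 2 = 11
Shortest: 11.

11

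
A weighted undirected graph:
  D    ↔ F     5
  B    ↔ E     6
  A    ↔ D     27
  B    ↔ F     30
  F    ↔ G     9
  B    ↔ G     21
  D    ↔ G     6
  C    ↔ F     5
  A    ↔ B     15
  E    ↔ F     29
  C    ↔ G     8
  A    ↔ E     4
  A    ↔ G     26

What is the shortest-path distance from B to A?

A few of the B→A routes:
B -> F -> D -> A: 30 + 5 + 27 = 62
B -> G -> A: 21 + 26 = 47
B -> A: 15
B -> G -> D -> A: 21 + 6 + 27 = 54
B -> E -> A: 6 + 4 = 10
B -> G -> F -> D -> A: 21 + 9 + 5 + 27 = 62
Best route has total 10.

10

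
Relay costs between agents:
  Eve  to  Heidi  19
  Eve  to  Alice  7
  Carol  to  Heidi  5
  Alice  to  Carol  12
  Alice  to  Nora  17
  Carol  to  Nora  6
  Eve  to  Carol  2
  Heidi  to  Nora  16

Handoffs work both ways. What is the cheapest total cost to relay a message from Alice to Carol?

9

Some routes from Alice to Carol:
Alice - Eve - Carol: 7 + 2 = 9
Alice - Carol: 12
Alice - Eve - Heidi - Carol: 7 + 19 + 5 = 31
Alice - Eve - Heidi - Nora - Carol: 7 + 19 + 16 + 6 = 48
Alice - Nora - Heidi - Carol: 17 + 16 + 5 = 38
Alice - Nora - Carol: 17 + 6 = 23
Shortest: 9.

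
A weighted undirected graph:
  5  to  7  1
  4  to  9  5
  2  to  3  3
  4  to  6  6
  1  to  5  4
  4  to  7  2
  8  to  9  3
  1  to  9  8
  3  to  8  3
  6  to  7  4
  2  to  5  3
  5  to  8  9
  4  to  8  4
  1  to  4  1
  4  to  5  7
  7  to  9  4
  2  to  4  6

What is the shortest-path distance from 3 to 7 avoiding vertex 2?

Checking several routes:
3 → 8 → 4 → 1 → 5 → 7: 3 + 4 + 1 + 4 + 1 = 13
3 → 8 → 9 → 7: 3 + 3 + 4 = 10
3 → 8 → 4 → 7: 3 + 4 + 2 = 9
3 → 8 → 9 → 4 → 7: 3 + 3 + 5 + 2 = 13
Best route has total 9.

9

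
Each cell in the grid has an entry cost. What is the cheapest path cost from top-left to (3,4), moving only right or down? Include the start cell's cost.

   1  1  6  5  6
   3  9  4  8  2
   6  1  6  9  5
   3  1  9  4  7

Best path: r0c0 -> r1c0 -> r2c0 -> r2c1 -> r3c1 -> r3c2 -> r3c3 -> r3c4
Cost: 1 + 3 + 6 + 1 + 1 + 9 + 4 + 7 = 32
For comparison, the top-then-right route costs 33.

32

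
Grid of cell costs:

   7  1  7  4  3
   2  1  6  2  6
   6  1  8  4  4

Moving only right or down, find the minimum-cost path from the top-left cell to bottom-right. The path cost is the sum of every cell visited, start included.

25

Cheapest: [0,0] -> [0,1] -> [1,1] -> [1,2] -> [1,3] -> [2,3] -> [2,4]
  7 + 1 + 1 + 6 + 2 + 4 + 4 = 25
For comparison, the top-then-right route costs 32.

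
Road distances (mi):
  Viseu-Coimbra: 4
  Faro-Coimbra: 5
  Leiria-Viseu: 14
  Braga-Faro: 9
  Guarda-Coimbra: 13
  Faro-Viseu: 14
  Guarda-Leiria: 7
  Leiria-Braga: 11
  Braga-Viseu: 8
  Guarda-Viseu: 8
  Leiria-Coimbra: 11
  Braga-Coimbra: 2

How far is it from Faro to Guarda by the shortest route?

17

Comparing a few candidate routes:
Faro - Coimbra - Viseu - Guarda: 5 + 4 + 8 = 17
Faro - Viseu - Guarda: 14 + 8 = 22
Faro - Braga - Coimbra - Viseu - Guarda: 9 + 2 + 4 + 8 = 23
Faro - Coimbra - Braga - Viseu - Guarda: 5 + 2 + 8 + 8 = 23
Faro - Coimbra - Guarda: 5 + 13 = 18
The minimum is 17 mi.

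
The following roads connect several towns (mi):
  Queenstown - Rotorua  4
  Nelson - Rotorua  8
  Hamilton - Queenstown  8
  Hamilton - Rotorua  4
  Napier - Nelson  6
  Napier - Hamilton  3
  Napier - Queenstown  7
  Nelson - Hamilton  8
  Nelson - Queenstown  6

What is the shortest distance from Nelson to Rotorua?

8

A few of the Nelson→Rotorua routes:
Nelson - Napier - Hamilton - Rotorua: 6 + 3 + 4 = 13
Nelson - Rotorua: 8
Nelson - Hamilton - Rotorua: 8 + 4 = 12
Nelson - Queenstown - Rotorua: 6 + 4 = 10
The minimum is 8 mi.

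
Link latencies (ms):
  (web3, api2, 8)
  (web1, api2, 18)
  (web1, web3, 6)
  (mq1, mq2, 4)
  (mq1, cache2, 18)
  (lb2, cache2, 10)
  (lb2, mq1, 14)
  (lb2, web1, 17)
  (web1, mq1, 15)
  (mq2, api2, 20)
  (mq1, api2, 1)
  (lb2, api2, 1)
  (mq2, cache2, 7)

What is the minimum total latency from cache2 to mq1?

11

Comparing a few candidate routes:
cache2 -> mq2 -> mq1: 7 + 4 = 11
cache2 -> mq1: 18
cache2 -> lb2 -> mq1: 10 + 14 = 24
cache2 -> mq2 -> api2 -> mq1: 7 + 20 + 1 = 28
cache2 -> lb2 -> api2 -> mq1: 10 + 1 + 1 = 12
Shortest: 11 ms.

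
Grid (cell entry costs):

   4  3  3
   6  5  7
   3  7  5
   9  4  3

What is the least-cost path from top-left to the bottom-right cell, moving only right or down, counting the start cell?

25

One optimal route is (0,0) → (0,1) → (0,2) → (1,2) → (2,2) → (3,2).
Its cost is 4 + 3 + 3 + 7 + 5 + 3 = 25.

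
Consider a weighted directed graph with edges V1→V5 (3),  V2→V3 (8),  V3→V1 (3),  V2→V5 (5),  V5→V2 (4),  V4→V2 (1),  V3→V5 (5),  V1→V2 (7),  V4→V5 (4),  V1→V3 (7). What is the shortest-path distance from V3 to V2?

9

Paths from V3 to V2:
V3 - V5 - V2: 5 + 4 = 9
V3 - V1 - V5 - V2: 3 + 3 + 4 = 10
V3 - V1 - V2: 3 + 7 = 10
The minimum is 9.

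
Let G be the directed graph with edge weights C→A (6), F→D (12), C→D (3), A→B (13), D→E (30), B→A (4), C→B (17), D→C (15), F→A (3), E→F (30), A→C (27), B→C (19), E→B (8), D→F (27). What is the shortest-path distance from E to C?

27

Paths from E to C:
E -> B -> C: 8 + 19 = 27
E -> F -> D -> C: 30 + 12 + 15 = 57
E -> B -> A -> C: 8 + 4 + 27 = 39
E -> F -> A -> B -> C: 30 + 3 + 13 + 19 = 65
E -> F -> A -> C: 30 + 3 + 27 = 60
Best route has total 27.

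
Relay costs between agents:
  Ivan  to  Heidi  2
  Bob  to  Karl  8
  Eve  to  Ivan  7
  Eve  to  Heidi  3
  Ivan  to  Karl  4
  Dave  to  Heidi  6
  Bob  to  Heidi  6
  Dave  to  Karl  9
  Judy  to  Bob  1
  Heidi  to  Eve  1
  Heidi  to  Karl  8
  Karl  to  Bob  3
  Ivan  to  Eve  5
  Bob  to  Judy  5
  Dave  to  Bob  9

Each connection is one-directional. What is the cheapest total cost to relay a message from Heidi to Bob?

Routes from Heidi to Bob:
Heidi -> Eve -> Ivan -> Karl -> Bob: 1 + 7 + 4 + 3 = 15
Heidi -> Karl -> Bob: 8 + 3 = 11
Shortest: 11.

11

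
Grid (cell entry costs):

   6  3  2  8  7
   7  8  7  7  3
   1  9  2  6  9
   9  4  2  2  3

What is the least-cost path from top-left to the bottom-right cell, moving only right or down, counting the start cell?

Cheapest: (0,0) -> (0,1) -> (0,2) -> (1,2) -> (2,2) -> (3,2) -> (3,3) -> (3,4)
  6 + 3 + 2 + 7 + 2 + 2 + 2 + 3 = 27

27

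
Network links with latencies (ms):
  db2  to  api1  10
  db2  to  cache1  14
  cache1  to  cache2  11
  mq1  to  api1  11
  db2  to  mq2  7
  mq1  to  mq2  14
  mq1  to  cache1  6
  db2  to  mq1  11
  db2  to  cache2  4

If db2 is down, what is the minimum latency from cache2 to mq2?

31

Paths from cache2 to mq2 avoiding db2:
cache2→cache1→mq1→mq2: 11 + 6 + 14 = 31
Best route has total 31 ms.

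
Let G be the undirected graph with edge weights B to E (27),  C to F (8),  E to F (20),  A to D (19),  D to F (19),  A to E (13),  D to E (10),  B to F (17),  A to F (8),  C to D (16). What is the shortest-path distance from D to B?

36

Some routes from D to B:
D-C-F-B: 16 + 8 + 17 = 41
D-E-F-B: 10 + 20 + 17 = 47
D-E-A-F-B: 10 + 13 + 8 + 17 = 48
D-A-F-B: 19 + 8 + 17 = 44
D-F-B: 19 + 17 = 36
D-E-B: 10 + 27 = 37
Best route has total 36.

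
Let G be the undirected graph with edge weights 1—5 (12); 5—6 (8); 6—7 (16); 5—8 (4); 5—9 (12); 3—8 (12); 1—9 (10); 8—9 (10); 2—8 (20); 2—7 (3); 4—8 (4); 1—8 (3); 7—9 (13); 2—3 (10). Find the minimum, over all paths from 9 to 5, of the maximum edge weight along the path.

Some routes from 9 to 5:
9-1-5: max(10, 12) = 12
9-7-2-3-8-1-5: max(13, 3, 10, 12, 3, 12) = 13
9-5: max(12) = 12
9-1-8-5: max(10, 3, 4) = 10
9-8-5: max(10, 4) = 10
9-8-1-5: max(10, 3, 12) = 12
Best route has worst link 10.

10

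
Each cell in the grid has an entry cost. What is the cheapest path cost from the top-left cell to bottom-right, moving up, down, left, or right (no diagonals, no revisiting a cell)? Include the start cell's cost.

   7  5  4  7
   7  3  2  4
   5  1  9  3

24

Best path: [0,0] [0,1] [1,1] [1,2] [1,3] [2,3]
Cost: 7 + 5 + 3 + 2 + 4 + 3 = 24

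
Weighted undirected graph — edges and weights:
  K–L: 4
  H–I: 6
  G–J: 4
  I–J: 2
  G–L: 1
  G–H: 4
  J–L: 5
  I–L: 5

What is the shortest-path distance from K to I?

9

Candidate routes:
K → L → J → I: 4 + 5 + 2 = 11
K → L → I: 4 + 5 = 9
K → L → G → J → I: 4 + 1 + 4 + 2 = 11
K → L → G → H → I: 4 + 1 + 4 + 6 = 15
K → L → J → G → H → I: 4 + 5 + 4 + 4 + 6 = 23
Shortest: 9.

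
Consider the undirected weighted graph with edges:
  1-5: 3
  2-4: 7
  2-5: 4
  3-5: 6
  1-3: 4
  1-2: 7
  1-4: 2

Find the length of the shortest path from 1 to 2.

7

Paths from 1 to 2:
1 -> 2: 7
1 -> 4 -> 2: 2 + 7 = 9
1 -> 3 -> 5 -> 2: 4 + 6 + 4 = 14
1 -> 5 -> 2: 3 + 4 = 7
Best route has total 7.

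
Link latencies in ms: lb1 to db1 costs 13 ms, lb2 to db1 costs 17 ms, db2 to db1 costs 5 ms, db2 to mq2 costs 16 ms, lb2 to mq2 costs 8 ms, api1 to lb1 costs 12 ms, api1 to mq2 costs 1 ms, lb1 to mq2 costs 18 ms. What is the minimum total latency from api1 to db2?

Checking several routes:
api1-mq2-db2: 1 + 16 = 17
api1-lb1-mq2-lb2-db1-db2: 12 + 18 + 8 + 17 + 5 = 60
api1-mq2-lb1-db1-db2: 1 + 18 + 13 + 5 = 37
api1-lb1-db1-db2: 12 + 13 + 5 = 30
api1-mq2-lb2-db1-db2: 1 + 8 + 17 + 5 = 31
api1-lb1-mq2-db2: 12 + 18 + 16 = 46
Best route has total 17 ms.

17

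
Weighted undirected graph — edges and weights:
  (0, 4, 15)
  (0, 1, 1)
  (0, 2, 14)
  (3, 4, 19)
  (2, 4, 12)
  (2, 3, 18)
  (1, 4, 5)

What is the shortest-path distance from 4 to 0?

Routes from 4 to 0:
4 - 2 - 0: 12 + 14 = 26
4 - 0: 15
4 - 1 - 0: 5 + 1 = 6
4 - 3 - 2 - 0: 19 + 18 + 14 = 51
The minimum is 6.

6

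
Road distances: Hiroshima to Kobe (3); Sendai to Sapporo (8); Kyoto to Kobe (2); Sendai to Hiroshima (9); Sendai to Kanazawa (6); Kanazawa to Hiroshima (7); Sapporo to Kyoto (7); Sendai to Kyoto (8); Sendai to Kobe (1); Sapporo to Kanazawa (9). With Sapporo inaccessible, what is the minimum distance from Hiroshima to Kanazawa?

7

Candidate routes:
Hiroshima→Kanazawa: 7
Hiroshima→Kobe→Kyoto→Sendai→Kanazawa: 3 + 2 + 8 + 6 = 19
Hiroshima→Sendai→Kanazawa: 9 + 6 = 15
Hiroshima→Kobe→Sendai→Kanazawa: 3 + 1 + 6 = 10
The minimum is 7.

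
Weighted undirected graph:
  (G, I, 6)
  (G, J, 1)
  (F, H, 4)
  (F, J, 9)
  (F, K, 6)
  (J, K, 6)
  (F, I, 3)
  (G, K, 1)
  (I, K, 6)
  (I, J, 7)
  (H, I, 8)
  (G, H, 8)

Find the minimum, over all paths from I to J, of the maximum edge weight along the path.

6

Checking several routes:
I→K→J: max(6, 6) = 6
I→K→G→J: max(6, 1, 1) = 6
I→F→K→J: max(3, 6, 6) = 6
Best route has worst link 6.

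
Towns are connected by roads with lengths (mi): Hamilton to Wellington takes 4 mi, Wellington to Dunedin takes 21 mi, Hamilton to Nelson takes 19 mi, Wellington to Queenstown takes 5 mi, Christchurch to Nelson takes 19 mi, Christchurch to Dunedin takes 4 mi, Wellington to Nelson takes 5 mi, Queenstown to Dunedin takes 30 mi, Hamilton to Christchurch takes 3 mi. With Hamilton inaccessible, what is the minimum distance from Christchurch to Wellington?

24

Candidate routes:
Christchurch-Dunedin-Queenstown-Wellington: 4 + 30 + 5 = 39
Christchurch-Dunedin-Wellington: 4 + 21 = 25
Christchurch-Nelson-Wellington: 19 + 5 = 24
The minimum is 24 mi.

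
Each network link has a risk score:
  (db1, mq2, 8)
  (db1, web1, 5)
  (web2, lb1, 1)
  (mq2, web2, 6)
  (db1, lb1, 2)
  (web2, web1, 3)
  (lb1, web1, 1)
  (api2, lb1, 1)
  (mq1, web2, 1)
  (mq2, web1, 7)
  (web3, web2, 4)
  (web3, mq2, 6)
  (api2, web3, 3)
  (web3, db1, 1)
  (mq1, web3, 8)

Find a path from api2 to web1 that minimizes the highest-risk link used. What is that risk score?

Some routes from api2 to web1:
api2-web3-db1-lb1-web2-web1: max(3, 1, 2, 1, 3) = 3
api2-lb1-web1: max(1, 1) = 1
api2-web3-web2-lb1-web1: max(3, 4, 1, 1) = 4
api2-lb1-web2-web1: max(1, 1, 3) = 3
api2-web3-db1-lb1-web1: max(3, 1, 2, 1) = 3
The minimum achievable maximum is 1.

1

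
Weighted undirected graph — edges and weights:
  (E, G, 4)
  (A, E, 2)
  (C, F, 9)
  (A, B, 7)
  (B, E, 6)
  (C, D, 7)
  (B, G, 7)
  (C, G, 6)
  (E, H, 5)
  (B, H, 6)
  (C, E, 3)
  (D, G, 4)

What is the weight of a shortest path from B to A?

7

A few of the B→A routes:
B → H → E → A: 6 + 5 + 2 = 13
B → A: 7
B → E → A: 6 + 2 = 8
Shortest: 7.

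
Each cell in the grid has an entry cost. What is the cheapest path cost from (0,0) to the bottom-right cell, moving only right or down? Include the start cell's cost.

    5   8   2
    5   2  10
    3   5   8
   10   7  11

Cheapest: r0c0 r1c0 r1c1 r2c1 r3c1 r3c2
  5 + 5 + 2 + 5 + 7 + 11 = 35
(Top row then right column would cost 44.)

35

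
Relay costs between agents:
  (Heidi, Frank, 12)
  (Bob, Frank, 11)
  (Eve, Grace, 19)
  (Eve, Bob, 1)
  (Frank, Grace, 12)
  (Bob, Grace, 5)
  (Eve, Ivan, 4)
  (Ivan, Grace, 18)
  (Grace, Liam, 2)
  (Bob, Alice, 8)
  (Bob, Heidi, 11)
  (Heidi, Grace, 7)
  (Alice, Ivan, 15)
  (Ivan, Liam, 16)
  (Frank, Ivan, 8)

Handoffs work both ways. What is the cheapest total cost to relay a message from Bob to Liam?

A few of the Bob→Liam routes:
Bob-Eve-Ivan-Liam: 1 + 4 + 16 = 21
Bob-Eve-Ivan-Grace-Liam: 1 + 4 + 18 + 2 = 25
Bob-Grace-Liam: 5 + 2 = 7
Bob-Frank-Grace-Liam: 11 + 12 + 2 = 25
Bob-Heidi-Grace-Liam: 11 + 7 + 2 = 20
Bob-Eve-Grace-Liam: 1 + 19 + 2 = 22
Best route has total 7.

7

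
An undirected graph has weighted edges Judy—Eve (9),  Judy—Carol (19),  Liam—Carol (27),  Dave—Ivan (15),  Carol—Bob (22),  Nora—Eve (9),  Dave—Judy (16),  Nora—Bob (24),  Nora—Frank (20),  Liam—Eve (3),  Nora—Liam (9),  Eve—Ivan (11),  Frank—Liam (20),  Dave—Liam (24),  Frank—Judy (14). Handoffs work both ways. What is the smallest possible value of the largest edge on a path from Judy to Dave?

Checking several routes:
Judy → Frank → Liam → Eve → Ivan → Dave: max(14, 20, 3, 11, 15) = 20
Judy → Frank → Liam → Nora → Eve → Ivan → Dave: max(14, 20, 9, 9, 11, 15) = 20
Judy → Eve → Ivan → Dave: max(9, 11, 15) = 15
Judy → Dave: max(16) = 16
Best route has worst link 15.

15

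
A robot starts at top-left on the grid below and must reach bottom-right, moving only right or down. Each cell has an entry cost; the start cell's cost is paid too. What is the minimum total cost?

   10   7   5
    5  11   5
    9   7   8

Cheapest: [0,0]→[0,1]→[0,2]→[1,2]→[2,2]
  10 + 7 + 5 + 5 + 8 = 35

35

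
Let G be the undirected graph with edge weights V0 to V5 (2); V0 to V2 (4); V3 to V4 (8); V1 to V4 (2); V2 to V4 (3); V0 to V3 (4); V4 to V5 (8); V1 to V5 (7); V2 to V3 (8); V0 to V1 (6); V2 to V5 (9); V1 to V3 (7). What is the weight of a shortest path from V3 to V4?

8

Some routes from V3 to V4:
V3 -> V0 -> V5 -> V4: 4 + 2 + 8 = 14
V3 -> V0 -> V2 -> V4: 4 + 4 + 3 = 11
V3 -> V0 -> V1 -> V4: 4 + 6 + 2 = 12
V3 -> V1 -> V4: 7 + 2 = 9
V3 -> V2 -> V4: 8 + 3 = 11
V3 -> V4: 8
The minimum is 8.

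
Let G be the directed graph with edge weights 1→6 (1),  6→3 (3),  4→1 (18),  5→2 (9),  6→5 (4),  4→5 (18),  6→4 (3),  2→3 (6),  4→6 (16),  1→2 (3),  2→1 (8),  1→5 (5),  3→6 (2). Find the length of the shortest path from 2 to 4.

Routes from 2 to 4:
2 - 1 - 6 - 4: 8 + 1 + 3 = 12
2 - 3 - 6 - 4: 6 + 2 + 3 = 11
Shortest: 11.

11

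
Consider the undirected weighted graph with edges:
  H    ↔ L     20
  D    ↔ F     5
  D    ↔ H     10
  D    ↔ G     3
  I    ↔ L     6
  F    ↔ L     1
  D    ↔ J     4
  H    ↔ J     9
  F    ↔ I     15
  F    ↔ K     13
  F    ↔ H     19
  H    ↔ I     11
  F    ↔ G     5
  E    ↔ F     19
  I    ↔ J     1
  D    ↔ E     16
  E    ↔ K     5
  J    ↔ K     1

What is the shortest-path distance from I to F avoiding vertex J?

Some routes from I to F avoiding J:
I - H - F: 11 + 19 = 30
I - H - D - G - F: 11 + 10 + 3 + 5 = 29
I - L - F: 6 + 1 = 7
I - H - D - F: 11 + 10 + 5 = 26
I - F: 15
The minimum is 7.

7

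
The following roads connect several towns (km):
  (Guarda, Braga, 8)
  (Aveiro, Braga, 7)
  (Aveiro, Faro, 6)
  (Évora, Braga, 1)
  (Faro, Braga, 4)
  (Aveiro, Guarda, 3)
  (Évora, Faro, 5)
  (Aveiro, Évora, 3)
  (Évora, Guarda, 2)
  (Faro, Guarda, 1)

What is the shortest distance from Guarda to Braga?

3

Comparing a few candidate routes:
Guarda→Aveiro→Évora→Braga: 3 + 3 + 1 = 7
Guarda→Faro→Évora→Braga: 1 + 5 + 1 = 7
Guarda→Évora→Braga: 2 + 1 = 3
Guarda→Faro→Braga: 1 + 4 = 5
Guarda→Braga: 8
The minimum is 3 km.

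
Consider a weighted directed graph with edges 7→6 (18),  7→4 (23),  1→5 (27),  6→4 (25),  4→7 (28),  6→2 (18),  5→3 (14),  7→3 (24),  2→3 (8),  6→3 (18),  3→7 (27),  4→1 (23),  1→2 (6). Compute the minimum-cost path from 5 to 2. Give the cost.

Candidate routes:
5 - 3 - 7 - 6 - 4 - 1 - 2: 14 + 27 + 18 + 25 + 23 + 6 = 113
5 - 3 - 7 - 6 - 2: 14 + 27 + 18 + 18 = 77
5 - 3 - 7 - 4 - 1 - 2: 14 + 27 + 23 + 23 + 6 = 93
The minimum is 77.

77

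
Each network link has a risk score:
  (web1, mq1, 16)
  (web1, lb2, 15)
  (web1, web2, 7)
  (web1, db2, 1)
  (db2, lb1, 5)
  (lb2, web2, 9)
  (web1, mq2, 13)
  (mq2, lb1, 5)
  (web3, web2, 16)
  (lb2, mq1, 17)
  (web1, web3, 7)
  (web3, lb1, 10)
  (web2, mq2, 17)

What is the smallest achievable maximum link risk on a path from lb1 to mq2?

5

Some routes from lb1 to mq2:
lb1 - db2 - web1 - mq2: max(5, 1, 13) = 13
lb1 - web3 - web1 - mq2: max(10, 7, 13) = 13
lb1 - web3 - web2 - web1 - mq2: max(10, 16, 7, 13) = 16
lb1 - web3 - web2 - lb2 - web1 - mq2: max(10, 16, 9, 15, 13) = 16
lb1 - mq2: max(5) = 5
The minimum achievable maximum is 5.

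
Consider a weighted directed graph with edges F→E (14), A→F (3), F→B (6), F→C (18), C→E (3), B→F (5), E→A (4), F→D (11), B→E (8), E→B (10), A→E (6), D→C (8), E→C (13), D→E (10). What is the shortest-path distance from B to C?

21

Some routes from B to C:
B-F-D-C: 5 + 11 + 8 = 24
B-F-E-C: 5 + 14 + 13 = 32
B-E-C: 8 + 13 = 21
B-F-C: 5 + 18 = 23
Best route has total 21.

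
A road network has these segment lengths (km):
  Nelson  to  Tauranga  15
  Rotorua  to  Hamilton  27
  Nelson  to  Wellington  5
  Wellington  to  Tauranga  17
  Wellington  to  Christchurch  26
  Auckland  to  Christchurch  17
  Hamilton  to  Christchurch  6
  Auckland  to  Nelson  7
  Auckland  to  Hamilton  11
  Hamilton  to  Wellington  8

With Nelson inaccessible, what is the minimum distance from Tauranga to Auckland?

Routes from Tauranga to Auckland avoiding Nelson:
Tauranga → Wellington → Hamilton → Auckland: 17 + 8 + 11 = 36
Tauranga → Wellington → Hamilton → Christchurch → Auckland: 17 + 8 + 6 + 17 = 48
Tauranga → Wellington → Christchurch → Auckland: 17 + 26 + 17 = 60
Tauranga → Wellington → Christchurch → Hamilton → Auckland: 17 + 26 + 6 + 11 = 60
Best route has total 36 km.

36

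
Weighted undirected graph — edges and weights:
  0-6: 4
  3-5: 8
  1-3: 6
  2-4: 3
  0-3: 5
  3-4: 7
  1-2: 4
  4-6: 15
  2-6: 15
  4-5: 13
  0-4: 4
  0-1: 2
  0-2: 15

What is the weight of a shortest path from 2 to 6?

A few of the 2→6 routes:
2 → 6: 15
2 → 4 → 0 → 6: 3 + 4 + 4 = 11
2 → 1 → 0 → 6: 4 + 2 + 4 = 10
2 → 4 → 6: 3 + 15 = 18
Shortest: 10.

10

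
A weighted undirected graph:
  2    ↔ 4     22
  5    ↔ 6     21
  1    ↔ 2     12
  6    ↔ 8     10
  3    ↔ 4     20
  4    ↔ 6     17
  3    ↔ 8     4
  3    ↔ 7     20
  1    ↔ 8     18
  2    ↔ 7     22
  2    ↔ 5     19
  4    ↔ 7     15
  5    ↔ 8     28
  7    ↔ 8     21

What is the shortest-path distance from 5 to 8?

28

A few of the 5→8 routes:
5 → 6 → 8: 21 + 10 = 31
5 → 8: 28
5 → 6 → 4 → 3 → 8: 21 + 17 + 20 + 4 = 62
5 → 2 → 1 → 8: 19 + 12 + 18 = 49
Best route has total 28.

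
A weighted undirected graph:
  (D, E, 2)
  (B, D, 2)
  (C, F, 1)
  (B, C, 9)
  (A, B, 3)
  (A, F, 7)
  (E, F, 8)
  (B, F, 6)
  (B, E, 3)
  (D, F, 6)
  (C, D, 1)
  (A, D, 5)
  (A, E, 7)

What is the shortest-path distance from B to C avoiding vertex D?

Routes from B to C avoiding D:
B → C: 9
B → E → A → F → C: 3 + 7 + 7 + 1 = 18
B → F → C: 6 + 1 = 7
B → A → E → F → C: 3 + 7 + 8 + 1 = 19
B → A → F → C: 3 + 7 + 1 = 11
B → E → F → C: 3 + 8 + 1 = 12
Best route has total 7.

7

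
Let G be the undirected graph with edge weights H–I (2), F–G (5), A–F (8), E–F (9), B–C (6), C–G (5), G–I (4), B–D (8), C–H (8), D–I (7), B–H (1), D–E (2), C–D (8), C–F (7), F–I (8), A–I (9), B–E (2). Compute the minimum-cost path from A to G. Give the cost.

13

Some routes from A to G:
A→F→G: 8 + 5 = 13
A→F→I→G: 8 + 8 + 4 = 20
A→F→C→G: 8 + 7 + 5 = 20
A→I→G: 9 + 4 = 13
The minimum is 13.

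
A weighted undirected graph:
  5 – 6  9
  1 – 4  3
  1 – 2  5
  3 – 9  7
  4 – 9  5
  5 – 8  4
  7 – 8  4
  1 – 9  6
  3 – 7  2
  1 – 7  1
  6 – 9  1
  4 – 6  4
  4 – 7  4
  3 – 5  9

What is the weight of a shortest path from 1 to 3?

Checking several routes:
1 -> 7 -> 3: 1 + 2 = 3
1 -> 9 -> 3: 6 + 7 = 13
1 -> 4 -> 7 -> 3: 3 + 4 + 2 = 9
Shortest: 3.

3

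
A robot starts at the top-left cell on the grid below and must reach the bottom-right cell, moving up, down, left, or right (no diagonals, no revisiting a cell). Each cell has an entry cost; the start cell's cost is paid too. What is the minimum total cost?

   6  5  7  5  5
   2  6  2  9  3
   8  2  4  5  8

33

Take (0,0) (1,0) (1,1) (1,2) (2,2) (2,3) (2,4) for a total of 6 + 2 + 6 + 2 + 4 + 5 + 8 = 33.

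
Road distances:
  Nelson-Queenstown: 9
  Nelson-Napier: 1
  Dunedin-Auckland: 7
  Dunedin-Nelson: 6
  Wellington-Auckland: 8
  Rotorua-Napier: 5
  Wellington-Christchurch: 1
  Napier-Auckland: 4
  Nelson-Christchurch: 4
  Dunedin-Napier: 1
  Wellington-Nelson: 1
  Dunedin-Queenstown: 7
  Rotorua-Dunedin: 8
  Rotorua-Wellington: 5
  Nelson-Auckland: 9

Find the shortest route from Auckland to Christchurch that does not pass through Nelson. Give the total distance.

Routes from Auckland to Christchurch avoiding Nelson:
Auckland-Dunedin-Napier-Rotorua-Wellington-Christchurch: 7 + 1 + 5 + 5 + 1 = 19
Auckland-Wellington-Christchurch: 8 + 1 = 9
Auckland-Dunedin-Rotorua-Wellington-Christchurch: 7 + 8 + 5 + 1 = 21
Auckland-Napier-Dunedin-Rotorua-Wellington-Christchurch: 4 + 1 + 8 + 5 + 1 = 19
Auckland-Napier-Rotorua-Wellington-Christchurch: 4 + 5 + 5 + 1 = 15
Shortest: 9.

9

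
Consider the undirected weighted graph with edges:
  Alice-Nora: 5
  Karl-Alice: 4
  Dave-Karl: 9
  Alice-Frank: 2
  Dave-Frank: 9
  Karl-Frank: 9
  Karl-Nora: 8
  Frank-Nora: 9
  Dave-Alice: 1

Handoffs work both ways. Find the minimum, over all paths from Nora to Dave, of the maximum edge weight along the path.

Comparing a few candidate routes:
Nora -> Frank -> Alice -> Dave: max(9, 2, 1) = 9
Nora -> Karl -> Alice -> Dave: max(8, 4, 1) = 8
Nora -> Alice -> Dave: max(5, 1) = 5
The minimum achievable maximum is 5.

5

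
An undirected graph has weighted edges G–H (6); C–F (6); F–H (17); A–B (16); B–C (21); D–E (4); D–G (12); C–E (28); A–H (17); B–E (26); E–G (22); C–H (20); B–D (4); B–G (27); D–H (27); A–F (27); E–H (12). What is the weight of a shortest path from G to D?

12

Some routes from G to D:
G → H → E → D: 6 + 12 + 4 = 22
G → E → D: 22 + 4 = 26
G → D: 12
The minimum is 12.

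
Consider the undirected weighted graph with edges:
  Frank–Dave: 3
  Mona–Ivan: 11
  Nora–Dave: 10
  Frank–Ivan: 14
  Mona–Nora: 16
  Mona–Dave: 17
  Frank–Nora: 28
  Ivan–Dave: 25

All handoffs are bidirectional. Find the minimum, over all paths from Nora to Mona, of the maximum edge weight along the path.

14

Comparing a few candidate routes:
Nora→Dave→Frank→Ivan→Mona: max(10, 3, 14, 11) = 14
Nora→Dave→Mona: max(10, 17) = 17
Nora→Mona: max(16) = 16
Nora→Frank→Ivan→Mona: max(28, 14, 11) = 28
Nora→Dave→Ivan→Mona: max(10, 25, 11) = 25
Nora→Frank→Ivan→Dave→Mona: max(28, 14, 25, 17) = 28
Smallest bottleneck: 14.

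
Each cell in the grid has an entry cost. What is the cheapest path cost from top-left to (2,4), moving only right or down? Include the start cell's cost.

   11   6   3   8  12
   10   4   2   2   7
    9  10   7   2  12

38

One optimal route is r0c0 r0c1 r0c2 r1c2 r1c3 r2c3 r2c4.
Its cost is 11 + 6 + 3 + 2 + 2 + 2 + 12 = 38.
For comparison, the top-then-right route costs 59.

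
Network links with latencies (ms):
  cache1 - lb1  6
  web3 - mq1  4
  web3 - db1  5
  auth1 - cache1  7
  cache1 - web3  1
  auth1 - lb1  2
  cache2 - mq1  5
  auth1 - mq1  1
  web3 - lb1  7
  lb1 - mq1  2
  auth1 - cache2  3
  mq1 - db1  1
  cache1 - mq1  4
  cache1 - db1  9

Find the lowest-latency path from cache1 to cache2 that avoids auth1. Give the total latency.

9

A few of the cache1→cache2 routes:
cache1→mq1→cache2: 4 + 5 = 9
cache1→web3→mq1→cache2: 1 + 4 + 5 = 10
cache1→web3→db1→mq1→cache2: 1 + 5 + 1 + 5 = 12
Shortest: 9 ms.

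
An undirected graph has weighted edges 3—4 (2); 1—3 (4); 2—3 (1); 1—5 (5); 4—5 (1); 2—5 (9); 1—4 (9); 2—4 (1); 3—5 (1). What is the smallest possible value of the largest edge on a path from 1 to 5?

4

A few of the 1→5 routes:
1 -> 3 -> 5: max(4, 1) = 4
1 -> 5: max(5) = 5
1 -> 3 -> 4 -> 5: max(4, 2, 1) = 4
1 -> 3 -> 2 -> 4 -> 5: max(4, 1, 1, 1) = 4
The minimum achievable maximum is 4.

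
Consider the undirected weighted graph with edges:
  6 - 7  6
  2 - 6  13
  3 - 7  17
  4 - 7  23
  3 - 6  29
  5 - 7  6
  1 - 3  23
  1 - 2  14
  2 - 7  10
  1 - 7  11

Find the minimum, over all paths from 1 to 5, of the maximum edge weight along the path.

Some routes from 1 to 5:
1 - 3 - 7 - 5: max(23, 17, 6) = 23
1 - 7 - 5: max(11, 6) = 11
1 - 2 - 7 - 5: max(14, 10, 6) = 14
1 - 2 - 6 - 7 - 5: max(14, 13, 6, 6) = 14
The minimum achievable maximum is 11.

11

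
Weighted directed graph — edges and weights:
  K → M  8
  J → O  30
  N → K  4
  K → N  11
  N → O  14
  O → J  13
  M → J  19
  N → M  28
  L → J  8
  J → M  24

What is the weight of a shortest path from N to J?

Paths from N to J:
N → K → M → J: 4 + 8 + 19 = 31
N → O → J: 14 + 13 = 27
N → M → J: 28 + 19 = 47
Best route has total 27.

27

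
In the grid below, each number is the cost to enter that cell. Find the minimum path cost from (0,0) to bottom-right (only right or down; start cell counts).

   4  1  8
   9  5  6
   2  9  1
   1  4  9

Best path: r0c0→r0c1→r1c1→r1c2→r2c2→r3c2
Cost: 4 + 1 + 5 + 6 + 1 + 9 = 26
For comparison, the top-then-right route costs 29.

26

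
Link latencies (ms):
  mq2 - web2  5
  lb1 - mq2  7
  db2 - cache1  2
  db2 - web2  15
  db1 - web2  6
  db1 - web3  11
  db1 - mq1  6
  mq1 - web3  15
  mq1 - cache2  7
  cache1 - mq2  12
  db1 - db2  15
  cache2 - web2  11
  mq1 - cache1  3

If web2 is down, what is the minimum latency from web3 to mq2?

30

Candidate routes:
web3 - db1 - db2 - cache1 - mq2: 11 + 15 + 2 + 12 = 40
web3 - mq1 - db1 - db2 - cache1 - mq2: 15 + 6 + 15 + 2 + 12 = 50
web3 - mq1 - cache1 - mq2: 15 + 3 + 12 = 30
web3 - db1 - mq1 - cache1 - mq2: 11 + 6 + 3 + 12 = 32
Best route has total 30 ms.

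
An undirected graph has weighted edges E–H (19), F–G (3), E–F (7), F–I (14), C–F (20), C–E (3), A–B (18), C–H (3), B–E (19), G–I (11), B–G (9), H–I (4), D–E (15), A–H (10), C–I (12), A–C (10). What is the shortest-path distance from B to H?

Some routes from B to H:
B→E→C→H: 19 + 3 + 3 = 25
B→G→I→H: 9 + 11 + 4 = 24
B→G→F→E→C→H: 9 + 3 + 7 + 3 + 3 = 25
Best route has total 24.

24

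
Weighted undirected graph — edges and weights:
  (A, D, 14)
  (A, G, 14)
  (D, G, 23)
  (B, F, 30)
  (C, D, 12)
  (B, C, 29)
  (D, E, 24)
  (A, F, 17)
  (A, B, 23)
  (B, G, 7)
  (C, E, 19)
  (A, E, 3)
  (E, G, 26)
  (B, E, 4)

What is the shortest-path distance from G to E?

11

A few of the G→E routes:
G -> A -> E: 14 + 3 = 17
G -> B -> E: 7 + 4 = 11
G -> D -> A -> E: 23 + 14 + 3 = 40
G -> E: 26
G -> A -> B -> E: 14 + 23 + 4 = 41
G -> B -> A -> E: 7 + 23 + 3 = 33
Shortest: 11.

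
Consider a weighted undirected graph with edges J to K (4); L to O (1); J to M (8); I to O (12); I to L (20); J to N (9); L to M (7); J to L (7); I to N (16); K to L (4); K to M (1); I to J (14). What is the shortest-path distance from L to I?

Some routes from L to I:
L → O → I: 1 + 12 = 13
L → J → I: 7 + 14 = 21
L → M → K → J → I: 7 + 1 + 4 + 14 = 26
L → K → J → I: 4 + 4 + 14 = 22
L → I: 20
Best route has total 13.

13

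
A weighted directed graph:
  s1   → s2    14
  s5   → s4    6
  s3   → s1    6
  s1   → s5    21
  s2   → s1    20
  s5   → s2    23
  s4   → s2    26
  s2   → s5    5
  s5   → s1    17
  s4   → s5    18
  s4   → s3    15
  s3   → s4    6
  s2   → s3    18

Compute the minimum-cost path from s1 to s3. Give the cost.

Paths from s1 to s3:
s1 → s2 → s5 → s4 → s3: 14 + 5 + 6 + 15 = 40
s1 → s5 → s4 → s2 → s3: 21 + 6 + 26 + 18 = 71
s1 → s5 → s2 → s3: 21 + 23 + 18 = 62
s1 → s2 → s3: 14 + 18 = 32
s1 → s5 → s4 → s3: 21 + 6 + 15 = 42
Best route has total 32.

32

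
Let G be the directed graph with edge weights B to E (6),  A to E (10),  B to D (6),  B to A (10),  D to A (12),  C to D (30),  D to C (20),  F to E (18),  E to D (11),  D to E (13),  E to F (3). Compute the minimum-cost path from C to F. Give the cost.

Routes from C to F:
C→D→E→F: 30 + 13 + 3 = 46
C→D→A→E→F: 30 + 12 + 10 + 3 = 55
Best route has total 46.

46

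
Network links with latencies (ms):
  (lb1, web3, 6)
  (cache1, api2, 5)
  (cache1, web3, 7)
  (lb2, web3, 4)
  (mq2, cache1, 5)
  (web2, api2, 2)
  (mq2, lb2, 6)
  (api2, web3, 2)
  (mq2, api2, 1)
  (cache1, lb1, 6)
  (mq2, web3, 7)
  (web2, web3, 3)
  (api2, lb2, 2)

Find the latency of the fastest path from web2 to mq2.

Some routes from web2 to mq2:
web2 → web3 → api2 → mq2: 3 + 2 + 1 = 6
web2 → web3 → mq2: 3 + 7 = 10
web2 → api2 → mq2: 2 + 1 = 3
web2 → api2 → web3 → mq2: 2 + 2 + 7 = 11
web2 → api2 → lb2 → mq2: 2 + 2 + 6 = 10
web2 → web3 → lb2 → api2 → mq2: 3 + 4 + 2 + 1 = 10
Shortest: 3 ms.

3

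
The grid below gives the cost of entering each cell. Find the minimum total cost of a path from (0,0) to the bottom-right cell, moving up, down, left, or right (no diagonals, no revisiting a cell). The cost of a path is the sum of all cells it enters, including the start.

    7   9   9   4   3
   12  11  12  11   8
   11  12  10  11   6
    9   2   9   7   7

Best path: r0c0→r0c1→r0c2→r0c3→r0c4→r1c4→r2c4→r3c4
Cost: 7 + 9 + 9 + 4 + 3 + 8 + 6 + 7 = 53

53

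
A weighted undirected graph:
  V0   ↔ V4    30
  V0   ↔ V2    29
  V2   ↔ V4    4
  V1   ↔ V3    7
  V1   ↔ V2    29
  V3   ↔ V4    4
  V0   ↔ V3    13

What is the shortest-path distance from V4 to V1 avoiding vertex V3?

Routes from V4 to V1 avoiding V3:
V4 -> V0 -> V2 -> V1: 30 + 29 + 29 = 88
V4 -> V2 -> V1: 4 + 29 = 33
Shortest: 33.

33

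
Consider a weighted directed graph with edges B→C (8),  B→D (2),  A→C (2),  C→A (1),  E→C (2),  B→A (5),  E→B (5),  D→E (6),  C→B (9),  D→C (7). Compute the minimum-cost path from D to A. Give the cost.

8

Paths from D to A:
D-E-C-B-A: 6 + 2 + 9 + 5 = 22
D-E-B-A: 6 + 5 + 5 = 16
D-E-B-C-A: 6 + 5 + 8 + 1 = 20
D-C-B-A: 7 + 9 + 5 = 21
D-E-C-A: 6 + 2 + 1 = 9
D-C-A: 7 + 1 = 8
The minimum is 8.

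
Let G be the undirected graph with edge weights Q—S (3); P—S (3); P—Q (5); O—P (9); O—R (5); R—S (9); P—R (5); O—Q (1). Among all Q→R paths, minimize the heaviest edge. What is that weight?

5

Comparing a few candidate routes:
Q - O - P - R: max(1, 9, 5) = 9
Q - S - P - O - R: max(3, 3, 9, 5) = 9
Q - P - R: max(5, 5) = 5
Q - S - R: max(3, 9) = 9
Q - S - P - R: max(3, 3, 5) = 5
Q - O - R: max(1, 5) = 5
Best route has worst link 5.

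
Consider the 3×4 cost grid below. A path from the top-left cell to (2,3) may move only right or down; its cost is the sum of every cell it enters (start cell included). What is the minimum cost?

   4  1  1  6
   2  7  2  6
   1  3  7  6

20

Best path: r0c0 → r0c1 → r0c2 → r1c2 → r1c3 → r2c3
Cost: 4 + 1 + 1 + 2 + 6 + 6 = 20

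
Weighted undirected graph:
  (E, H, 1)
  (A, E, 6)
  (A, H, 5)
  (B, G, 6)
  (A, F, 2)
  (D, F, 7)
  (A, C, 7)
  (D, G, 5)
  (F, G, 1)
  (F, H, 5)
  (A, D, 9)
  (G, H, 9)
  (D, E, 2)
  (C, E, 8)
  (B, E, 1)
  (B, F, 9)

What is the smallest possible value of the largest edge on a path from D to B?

2

Some routes from D to B:
D-E-B: max(2, 1) = 2
D-G-F-H-E-B: max(5, 1, 5, 1, 1) = 5
D-G-B: max(5, 6) = 6
D-G-F-A-H-E-B: max(5, 1, 2, 5, 1, 1) = 5
The minimum achievable maximum is 2.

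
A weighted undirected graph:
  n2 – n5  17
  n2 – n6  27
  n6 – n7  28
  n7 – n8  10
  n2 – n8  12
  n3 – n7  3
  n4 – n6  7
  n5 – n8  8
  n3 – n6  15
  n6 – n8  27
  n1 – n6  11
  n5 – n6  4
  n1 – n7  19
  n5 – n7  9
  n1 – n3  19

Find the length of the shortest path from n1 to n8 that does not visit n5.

29

Checking several routes:
n1 → n7 → n8: 19 + 10 = 29
n1 → n6 → n8: 11 + 27 = 38
n1 → n3 → n7 → n8: 19 + 3 + 10 = 32
The minimum is 29.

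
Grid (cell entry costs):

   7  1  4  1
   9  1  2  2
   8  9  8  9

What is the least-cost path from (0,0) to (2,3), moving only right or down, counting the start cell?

One optimal route is r0c0 r0c1 r1c1 r1c2 r1c3 r2c3.
Its cost is 7 + 1 + 1 + 2 + 2 + 9 = 22.
For comparison, the top-then-right route costs 24.

22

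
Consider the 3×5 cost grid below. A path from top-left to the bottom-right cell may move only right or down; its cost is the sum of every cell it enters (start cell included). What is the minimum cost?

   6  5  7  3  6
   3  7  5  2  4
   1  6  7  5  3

Take (0,0) -> (0,1) -> (0,2) -> (0,3) -> (1,3) -> (1,4) -> (2,4) for a total of 6 + 5 + 7 + 3 + 2 + 4 + 3 = 30.

30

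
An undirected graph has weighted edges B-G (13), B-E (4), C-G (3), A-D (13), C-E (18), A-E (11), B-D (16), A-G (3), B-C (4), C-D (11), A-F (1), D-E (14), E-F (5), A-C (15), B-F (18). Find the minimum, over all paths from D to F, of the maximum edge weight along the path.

Comparing a few candidate routes:
D→C→G→A→F: max(11, 3, 3, 1) = 11
D→C→B→G→A→F: max(11, 4, 13, 3, 1) = 13
D→C→B→E→F: max(11, 4, 4, 5) = 11
D→C→G→A→E→F: max(11, 3, 3, 11, 5) = 11
D→C→B→E→A→F: max(11, 4, 4, 11, 1) = 11
Smallest bottleneck: 11.

11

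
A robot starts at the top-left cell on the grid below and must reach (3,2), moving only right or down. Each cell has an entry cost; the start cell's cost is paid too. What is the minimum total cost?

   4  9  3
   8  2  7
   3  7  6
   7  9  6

33

Cheapest: r0c0→r1c0→r1c1→r1c2→r2c2→r3c2
  4 + 8 + 2 + 7 + 6 + 6 = 33
For comparison, the top-then-right route costs 35.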